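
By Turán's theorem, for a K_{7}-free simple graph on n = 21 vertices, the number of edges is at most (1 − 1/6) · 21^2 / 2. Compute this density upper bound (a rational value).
Turán density bound = (5/6) · 21^2/2 = 735/4 ≈ 183.75

Turán's theorem: ex(n, K_{r+1}) is achieved by the complete r-partite Turán graph T(n, r) with parts as balanced as possible, and is at most (1 − 1/r) · n^2/2. For r = 6, n = 21: the density bound is (5/6) · 441/2 = 735/4 ≈ 183.75. The integer-valued extremum is e(T(21, 6)) = 183, which is strictly less than the density bound 735/4 since 6 ∤ 21 (the parts of T(21, 6) cannot all be equal).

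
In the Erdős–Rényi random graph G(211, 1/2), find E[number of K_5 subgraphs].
E[# K_5] = C(211, 5) · (1/2)^C(5, 2) = 3322771452 / 2^10 = 830692863/256 ≈ 3244893.996094

For each 5-subset S of vertices (there are C(211, 5) = 3322771452 such S), let X_S = 1 if S induces a K_5 (all C(5, 2) = 10 edges present). Then P(X_S = 1) = (1/2)^10 = 1/1024. By linearity of expectation, E[# K_5] = C(211, 5) · (1/2)^10 = 3322771452 / 1024 = 830692863/256 ≈ 3244893.996094.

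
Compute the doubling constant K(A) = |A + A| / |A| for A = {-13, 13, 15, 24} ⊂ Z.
K = |A + A| / |A| = 10/4 = 5/2

Enumerate A + A = {a + b : a, b ∈ A}. With |A| = 4, there are |A|^2 = 16 ordered sum pairs; collecting distinct values, A + A = {-26, 0, 2, 11, 26, 28, 30, 37, 39, 48}, so |A + A| = 10. Thus K = 10/4 = 5/2. For comparison, the minimum possible |A + A| over all 4-element sets is 2·4 − 1 = 7 (so min K = 7/4), attained only by arithmetic progressions.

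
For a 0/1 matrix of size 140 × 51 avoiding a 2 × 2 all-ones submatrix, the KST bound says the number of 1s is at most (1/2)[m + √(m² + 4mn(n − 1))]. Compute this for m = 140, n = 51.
z(140, 51; 2, 2) ≤ (1/2)[140 + √(140² + 4·140·51·50)] = (1/2)[140 + √1447600] = 671.5812

Kővári–Sós–Turán: let r_1, ..., r_140 be the row sums and z = Σ r_i the total number of 1s. Each pair of columns can share at most one row with both entries 1 (else a 2×2 all-ones block appears), so Σ_i C(r_i, 2) ≤ C(51, 2) = 1275. By convexity Σ_i C(r_i, 2) ≥ 140·C(z/140, 2) = z(z − 140)/(2·140), giving z² − 140z − 140·51·50 ≤ 0 and hence z ≤ (1/2)[140 + √(19600 + 4·357000)] = (1/2)[140 + √1447600] ≈ (1/2)(140 + 1203.1625) = 671.5812.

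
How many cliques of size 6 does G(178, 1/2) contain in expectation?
E[# K_6] = C(178, 6) · (1/2)^C(6, 2) = 40570171180 / 2^15 = 10142542795/8192 ≈ 1238103.368530

For each 6-subset S of vertices (there are C(178, 6) = 40570171180 such S), let X_S = 1 if S induces a K_6 (all C(6, 2) = 15 edges present). Then P(X_S = 1) = (1/2)^15 = 1/32768. By linearity of expectation, E[# K_6] = C(178, 6) · (1/2)^15 = 40570171180 / 32768 = 10142542795/8192 ≈ 1238103.368530.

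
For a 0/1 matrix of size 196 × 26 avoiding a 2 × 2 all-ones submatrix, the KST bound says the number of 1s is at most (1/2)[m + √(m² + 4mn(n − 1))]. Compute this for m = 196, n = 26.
z(196, 26; 2, 2) ≤ (1/2)[196 + √(196² + 4·196·26·25)] = (1/2)[196 + √548016] = 468.1405

Kővári–Sós–Turán: let r_1, ..., r_196 be the row sums and z = Σ r_i the total number of 1s. Each pair of columns can share at most one row with both entries 1 (else a 2×2 all-ones block appears), so Σ_i C(r_i, 2) ≤ C(26, 2) = 325. By convexity Σ_i C(r_i, 2) ≥ 196·C(z/196, 2) = z(z − 196)/(2·196), giving z² − 196z − 196·26·25 ≤ 0 and hence z ≤ (1/2)[196 + √(38416 + 4·127400)] = (1/2)[196 + √548016] ≈ (1/2)(196 + 740.281) = 468.1405.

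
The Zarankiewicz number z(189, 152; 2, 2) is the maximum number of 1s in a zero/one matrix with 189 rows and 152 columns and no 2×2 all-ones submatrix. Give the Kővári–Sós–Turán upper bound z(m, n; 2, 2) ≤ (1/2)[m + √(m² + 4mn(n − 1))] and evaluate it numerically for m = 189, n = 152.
z(189, 152; 2, 2) ≤ (1/2)[189 + √(189² + 4·189·152·151)] = (1/2)[189 + √17387433] = 2179.412

Kővári–Sós–Turán: let r_1, ..., r_189 be the row sums and z = Σ r_i the total number of 1s. Each pair of columns can share at most one row with both entries 1 (else a 2×2 all-ones block appears), so Σ_i C(r_i, 2) ≤ C(152, 2) = 11476. By convexity Σ_i C(r_i, 2) ≥ 189·C(z/189, 2) = z(z − 189)/(2·189), giving z² − 189z − 189·152·151 ≤ 0 and hence z ≤ (1/2)[189 + √(35721 + 4·4337928)] = (1/2)[189 + √17387433] ≈ (1/2)(189 + 4169.8241) = 2179.412.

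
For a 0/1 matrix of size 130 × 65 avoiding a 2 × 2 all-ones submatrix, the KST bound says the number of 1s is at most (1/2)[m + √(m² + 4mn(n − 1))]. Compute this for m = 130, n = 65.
z(130, 65; 2, 2) ≤ (1/2)[130 + √(130² + 4·130·65·64)] = (1/2)[130 + √2180100] = 803.2581

Kővári–Sós–Turán: let r_1, ..., r_130 be the row sums and z = Σ r_i the total number of 1s. Each pair of columns can share at most one row with both entries 1 (else a 2×2 all-ones block appears), so Σ_i C(r_i, 2) ≤ C(65, 2) = 2080. By convexity Σ_i C(r_i, 2) ≥ 130·C(z/130, 2) = z(z − 130)/(2·130), giving z² − 130z − 130·65·64 ≤ 0 and hence z ≤ (1/2)[130 + √(16900 + 4·540800)] = (1/2)[130 + √2180100] ≈ (1/2)(130 + 1476.5162) = 803.2581.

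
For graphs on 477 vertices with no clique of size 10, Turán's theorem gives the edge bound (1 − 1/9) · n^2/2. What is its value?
Turán density bound = (8/9) · 477^2/2 = 101124

Turán's theorem: ex(n, K_{r+1}) is achieved by the complete r-partite Turán graph T(n, r) with parts as balanced as possible, and is at most (1 − 1/r) · n^2/2. For r = 9, n = 477: the density bound is (8/9) · 227529/2 = 101124. Since 9 ∣ 477, the Turán graph T(477, 9) has parts of equal size 53, and its edge count e(T(477, 9)) = 101124 attains the density bound exactly.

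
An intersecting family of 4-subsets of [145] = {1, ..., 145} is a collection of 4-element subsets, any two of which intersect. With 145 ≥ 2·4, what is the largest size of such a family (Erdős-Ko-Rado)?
max |F| = C(144, 3) = 487344

The Erdős-Ko-Rado theorem states: for n ≥ 2k, an intersecting family of k-subsets of an n-element set has size at most C(n − 1, k − 1), with equality for 'star' families {A ⊆ [n] : |A| = k, i ∈ A} (fix an element i). For n = 145, k = 4: C(144, 3) = 487344.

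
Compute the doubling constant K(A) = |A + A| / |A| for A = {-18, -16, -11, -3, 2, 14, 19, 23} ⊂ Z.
K = |A + A| / |A| = 33/8

Enumerate A + A = {a + b : a, b ∈ A}. With |A| = 8, there are |A|^2 = 64 ordered sum pairs; collecting distinct values, A + A = {-36, -34, -32, -29, -27, -22, -21, -19, -16, -14, -9, -6, -4, -2, -1, 1, 3, 4, 5, 7, 8, 11, 12, 16, 20, 21, 25, 28, 33, 37, 38, 42, 46}, so |A + A| = 33. Thus K = 33/8. For comparison, the minimum possible |A + A| over all 8-element sets is 2·8 − 1 = 15 (so min K = 15/8), attained only by arithmetic progressions.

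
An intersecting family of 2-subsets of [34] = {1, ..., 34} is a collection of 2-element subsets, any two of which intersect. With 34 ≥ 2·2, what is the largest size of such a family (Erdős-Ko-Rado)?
max |F| = C(33, 1) = 33

The Erdős-Ko-Rado theorem states: for n ≥ 2k, an intersecting family of k-subsets of an n-element set has size at most C(n − 1, k − 1), with equality for 'star' families {A ⊆ [n] : |A| = k, i ∈ A} (fix an element i). For n = 34, k = 2: C(33, 1) = 33.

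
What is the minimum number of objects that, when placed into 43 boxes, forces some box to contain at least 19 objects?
n = (19 − 1)·43 + 1 = 775

By the generalised pigeonhole principle, to guarantee some box contains ≥ r objects we need more than (r − 1) · k objects total. Threshold: n = (r − 1) · k + 1. With r = 19 and k = 43: n = 18 · 43 + 1 = 774 + 1 = 775. For n = 774 = 18 · 43, we can put exactly 18 objects in every box, avoiding 19 in any single one — so 775 is tight.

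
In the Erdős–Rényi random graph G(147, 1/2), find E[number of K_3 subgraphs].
E[# K_3] = C(147, 3) · (1/2)^C(3, 2) = 518665 / 2^3 = 64833.125

For each 3-subset S of vertices (there are C(147, 3) = 518665 such S), let X_S = 1 if S induces a K_3 (all C(3, 2) = 3 edges present). Then P(X_S = 1) = (1/2)^3 = 1/8. By linearity of expectation, E[# K_3] = C(147, 3) · (1/2)^3 = 518665 / 8 = 64833.125.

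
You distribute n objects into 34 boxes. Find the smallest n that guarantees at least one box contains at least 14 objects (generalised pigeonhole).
n = (14 − 1)·34 + 1 = 443

By the generalised pigeonhole principle, to guarantee some box contains ≥ r objects we need more than (r − 1) · k objects total. Threshold: n = (r − 1) · k + 1. With r = 14 and k = 34: n = 13 · 34 + 1 = 442 + 1 = 443. For n = 442 = 13 · 34, we can put exactly 13 objects in every box, avoiding 14 in any single one — so 443 is tight.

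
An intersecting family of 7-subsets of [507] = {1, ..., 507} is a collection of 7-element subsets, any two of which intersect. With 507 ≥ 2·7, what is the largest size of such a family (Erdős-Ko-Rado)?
max |F| = C(506, 6) = 22628166363726

The Erdős-Ko-Rado theorem states: for n ≥ 2k, an intersecting family of k-subsets of an n-element set has size at most C(n − 1, k − 1), with equality for 'star' families {A ⊆ [n] : |A| = k, i ∈ A} (fix an element i). For n = 507, k = 7: C(506, 6) = 22628166363726.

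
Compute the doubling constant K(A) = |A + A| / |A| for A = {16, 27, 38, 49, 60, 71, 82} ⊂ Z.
K = |A + A| / |A| = 13/7

Enumerate A + A = {a + b : a, b ∈ A}. With |A| = 7, there are |A|^2 = 49 ordered sum pairs; collecting distinct values, A + A = {32, 43, 54, 65, 76, 87, 98, 109, 120, 131, 142, 153, 164}, so |A + A| = 13. Thus K = 13/7. Here |A + A| = 2|A| − 1 = 13, the minimum possible — so K = 13/7 is minimal, which holds iff A is an arithmetic progression.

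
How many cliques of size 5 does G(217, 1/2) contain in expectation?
E[# K_5] = C(217, 5) · (1/2)^C(5, 2) = 3827930778 / 2^10 = 1913965389/512 ≈ 3738213.650391

For each 5-subset S of vertices (there are C(217, 5) = 3827930778 such S), let X_S = 1 if S induces a K_5 (all C(5, 2) = 10 edges present). Then P(X_S = 1) = (1/2)^10 = 1/1024. By linearity of expectation, E[# K_5] = C(217, 5) · (1/2)^10 = 3827930778 / 1024 = 1913965389/512 ≈ 3738213.650391.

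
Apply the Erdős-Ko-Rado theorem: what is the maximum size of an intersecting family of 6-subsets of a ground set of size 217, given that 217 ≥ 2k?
max |F| = C(216, 5) = 3739729608

Erdős-Ko-Rado (1961): when n ≥ 2k, max |F| = C(n−1, k−1). The bound is attained by the star {A : i ∈ A} for any fixed i ∈ [n]. Here C(217−1, 6−1) = C(216, 5) = 3739729608.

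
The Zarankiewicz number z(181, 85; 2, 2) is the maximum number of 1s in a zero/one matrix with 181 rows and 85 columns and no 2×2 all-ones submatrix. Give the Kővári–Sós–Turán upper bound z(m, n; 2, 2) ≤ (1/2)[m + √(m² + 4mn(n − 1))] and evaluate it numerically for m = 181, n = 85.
z(181, 85; 2, 2) ≤ (1/2)[181 + √(181² + 4·181·85·84)] = (1/2)[181 + √5202121] = 1230.9079

Kővári–Sós–Turán: let r_1, ..., r_181 be the row sums and z = Σ r_i the total number of 1s. Each pair of columns can share at most one row with both entries 1 (else a 2×2 all-ones block appears), so Σ_i C(r_i, 2) ≤ C(85, 2) = 3570. By convexity Σ_i C(r_i, 2) ≥ 181·C(z/181, 2) = z(z − 181)/(2·181), giving z² − 181z − 181·85·84 ≤ 0 and hence z ≤ (1/2)[181 + √(32761 + 4·1292340)] = (1/2)[181 + √5202121] ≈ (1/2)(181 + 2280.8159) = 1230.9079.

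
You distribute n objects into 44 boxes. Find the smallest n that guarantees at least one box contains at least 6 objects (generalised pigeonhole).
n = (6 − 1)·44 + 1 = 221

By the generalised pigeonhole principle, to guarantee some box contains ≥ r objects we need more than (r − 1) · k objects total. Threshold: n = (r − 1) · k + 1. With r = 6 and k = 44: n = 5 · 44 + 1 = 220 + 1 = 221. For n = 220 = 5 · 44, we can put exactly 5 objects in every box, avoiding 6 in any single one — so 221 is tight.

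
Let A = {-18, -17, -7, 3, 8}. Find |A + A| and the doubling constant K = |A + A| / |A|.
K = |A + A| / |A| = 14/5

Enumerate A + A = {a + b : a, b ∈ A}. With |A| = 5, there are |A|^2 = 25 ordered sum pairs; collecting distinct values, A + A = {-36, -35, -34, -25, -24, -15, -14, -10, -9, -4, 1, 6, 11, 16}, so |A + A| = 14. Thus K = 14/5. For comparison, the minimum possible |A + A| over all 5-element sets is 2·5 − 1 = 9 (so min K = 9/5), attained only by arithmetic progressions.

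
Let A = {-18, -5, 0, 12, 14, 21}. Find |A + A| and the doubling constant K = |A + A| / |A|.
K = |A + A| / |A| = 21/6 = 7/2

Enumerate A + A = {a + b : a, b ∈ A}. With |A| = 6, there are |A|^2 = 36 ordered sum pairs; collecting distinct values, A + A = {-36, -23, -18, -10, -6, -5, -4, 0, 3, 7, 9, 12, 14, 16, 21, 24, 26, 28, 33, 35, 42}, so |A + A| = 21. Thus K = 21/6 = 7/2. For comparison, the minimum possible |A + A| over all 6-element sets is 2·6 − 1 = 11 (so min K = 11/6), attained only by arithmetic progressions.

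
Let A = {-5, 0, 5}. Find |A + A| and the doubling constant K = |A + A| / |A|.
K = |A + A| / |A| = 5/3

Enumerate A + A = {a + b : a, b ∈ A}. With |A| = 3, there are |A|^2 = 9 ordered sum pairs; collecting distinct values, A + A = {-10, -5, 0, 5, 10}, so |A + A| = 5. Thus K = 5/3. Here |A + A| = 2|A| − 1 = 5, the minimum possible — so K = 5/3 is minimal, which holds iff A is an arithmetic progression.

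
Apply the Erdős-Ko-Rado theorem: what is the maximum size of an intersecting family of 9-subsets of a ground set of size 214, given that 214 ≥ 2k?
max |F| = C(213, 8) = 91990690307802

Erdős-Ko-Rado (1961): when n ≥ 2k, max |F| = C(n−1, k−1). The bound is attained by the star {A : i ∈ A} for any fixed i ∈ [n]. Here C(214−1, 9−1) = C(213, 8) = 91990690307802.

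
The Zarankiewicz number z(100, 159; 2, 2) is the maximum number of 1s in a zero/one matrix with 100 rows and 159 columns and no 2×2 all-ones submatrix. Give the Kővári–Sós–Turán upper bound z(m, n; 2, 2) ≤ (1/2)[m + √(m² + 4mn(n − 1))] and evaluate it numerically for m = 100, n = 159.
z(100, 159; 2, 2) ≤ (1/2)[100 + √(100² + 4·100·159·158)] = (1/2)[100 + √10058800] = 1635.7806

Kővári–Sós–Turán: let r_1, ..., r_100 be the row sums and z = Σ r_i the total number of 1s. Each pair of columns can share at most one row with both entries 1 (else a 2×2 all-ones block appears), so Σ_i C(r_i, 2) ≤ C(159, 2) = 12561. By convexity Σ_i C(r_i, 2) ≥ 100·C(z/100, 2) = z(z − 100)/(2·100), giving z² − 100z − 100·159·158 ≤ 0 and hence z ≤ (1/2)[100 + √(10000 + 4·2512200)] = (1/2)[100 + √10058800] ≈ (1/2)(100 + 3171.5611) = 1635.7806.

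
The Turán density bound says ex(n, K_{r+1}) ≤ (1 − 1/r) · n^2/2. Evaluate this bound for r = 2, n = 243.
Turán density bound = (1/2) · 243^2/2 = 59049/4 ≈ 14762.25

Turán's theorem: ex(n, K_{r+1}) is achieved by the complete r-partite Turán graph T(n, r) with parts as balanced as possible, and is at most (1 − 1/r) · n^2/2. For r = 2, n = 243: the density bound is (1/2) · 59049/2 = 59049/4 ≈ 14762.25. The integer-valued extremum is e(T(243, 2)) = 14762, which is strictly less than the density bound 59049/4 since 2 ∤ 243 (the parts of T(243, 2) cannot all be equal).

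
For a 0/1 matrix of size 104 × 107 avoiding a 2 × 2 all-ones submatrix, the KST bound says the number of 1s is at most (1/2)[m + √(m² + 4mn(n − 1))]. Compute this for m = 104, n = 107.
z(104, 107; 2, 2) ≤ (1/2)[104 + √(104² + 4·104·107·106)] = (1/2)[104 + √4729088] = 1139.3233

Kővári–Sós–Turán: let r_1, ..., r_104 be the row sums and z = Σ r_i the total number of 1s. Each pair of columns can share at most one row with both entries 1 (else a 2×2 all-ones block appears), so Σ_i C(r_i, 2) ≤ C(107, 2) = 5671. By convexity Σ_i C(r_i, 2) ≥ 104·C(z/104, 2) = z(z − 104)/(2·104), giving z² − 104z − 104·107·106 ≤ 0 and hence z ≤ (1/2)[104 + √(10816 + 4·1179568)] = (1/2)[104 + √4729088] ≈ (1/2)(104 + 2174.6466) = 1139.3233.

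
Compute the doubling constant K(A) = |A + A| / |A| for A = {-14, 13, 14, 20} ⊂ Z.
K = |A + A| / |A| = 10/4 = 5/2

Enumerate A + A = {a + b : a, b ∈ A}. With |A| = 4, there are |A|^2 = 16 ordered sum pairs; collecting distinct values, A + A = {-28, -1, 0, 6, 26, 27, 28, 33, 34, 40}, so |A + A| = 10. Thus K = 10/4 = 5/2. For comparison, the minimum possible |A + A| over all 4-element sets is 2·4 − 1 = 7 (so min K = 7/4), attained only by arithmetic progressions.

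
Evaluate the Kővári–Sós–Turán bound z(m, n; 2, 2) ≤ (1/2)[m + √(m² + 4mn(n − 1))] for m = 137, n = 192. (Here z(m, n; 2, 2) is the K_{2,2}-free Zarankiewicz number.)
z(137, 192; 2, 2) ≤ (1/2)[137 + √(137² + 4·137·192·191)] = (1/2)[137 + √20115025] = 2310.9889

Kővári–Sós–Turán: let r_1, ..., r_137 be the row sums and z = Σ r_i the total number of 1s. Each pair of columns can share at most one row with both entries 1 (else a 2×2 all-ones block appears), so Σ_i C(r_i, 2) ≤ C(192, 2) = 18336. By convexity Σ_i C(r_i, 2) ≥ 137·C(z/137, 2) = z(z − 137)/(2·137), giving z² − 137z − 137·192·191 ≤ 0 and hence z ≤ (1/2)[137 + √(18769 + 4·5024064)] = (1/2)[137 + √20115025] ≈ (1/2)(137 + 4484.9777) = 2310.9889.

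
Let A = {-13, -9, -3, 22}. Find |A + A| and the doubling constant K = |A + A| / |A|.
K = |A + A| / |A| = 10/4 = 5/2

Enumerate A + A = {a + b : a, b ∈ A}. With |A| = 4, there are |A|^2 = 16 ordered sum pairs; collecting distinct values, A + A = {-26, -22, -18, -16, -12, -6, 9, 13, 19, 44}, so |A + A| = 10. Thus K = 10/4 = 5/2. For comparison, the minimum possible |A + A| over all 4-element sets is 2·4 − 1 = 7 (so min K = 7/4), attained only by arithmetic progressions.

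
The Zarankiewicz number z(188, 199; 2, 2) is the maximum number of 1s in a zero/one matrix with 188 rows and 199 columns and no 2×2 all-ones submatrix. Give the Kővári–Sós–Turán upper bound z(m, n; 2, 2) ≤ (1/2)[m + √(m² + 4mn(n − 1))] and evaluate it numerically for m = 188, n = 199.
z(188, 199; 2, 2) ≤ (1/2)[188 + √(188² + 4·188·199·198)] = (1/2)[188 + √29665648] = 2817.309

Kővári–Sós–Turán: let r_1, ..., r_188 be the row sums and z = Σ r_i the total number of 1s. Each pair of columns can share at most one row with both entries 1 (else a 2×2 all-ones block appears), so Σ_i C(r_i, 2) ≤ C(199, 2) = 19701. By convexity Σ_i C(r_i, 2) ≥ 188·C(z/188, 2) = z(z − 188)/(2·188), giving z² − 188z − 188·199·198 ≤ 0 and hence z ≤ (1/2)[188 + √(35344 + 4·7407576)] = (1/2)[188 + √29665648] ≈ (1/2)(188 + 5446.618) = 2817.309.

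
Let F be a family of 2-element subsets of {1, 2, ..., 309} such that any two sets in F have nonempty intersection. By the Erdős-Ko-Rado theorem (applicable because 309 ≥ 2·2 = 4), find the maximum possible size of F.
max |F| = C(308, 1) = 308

Erdős-Ko-Rado (1961): when n ≥ 2k, max |F| = C(n−1, k−1). The bound is attained by the star {A : i ∈ A} for any fixed i ∈ [n]. Here C(309−1, 2−1) = C(308, 1) = 308.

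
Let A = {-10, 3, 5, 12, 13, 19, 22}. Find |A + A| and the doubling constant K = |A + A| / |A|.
K = |A + A| / |A| = 26/7

Enumerate A + A = {a + b : a, b ∈ A}. With |A| = 7, there are |A|^2 = 49 ordered sum pairs; collecting distinct values, A + A = {-20, -7, -5, 2, 3, 6, 8, 9, 10, 12, 15, 16, 17, 18, 22, 24, 25, 26, 27, 31, 32, 34, 35, 38, 41, 44}, so |A + A| = 26. Thus K = 26/7. For comparison, the minimum possible |A + A| over all 7-element sets is 2·7 − 1 = 13 (so min K = 13/7), attained only by arithmetic progressions.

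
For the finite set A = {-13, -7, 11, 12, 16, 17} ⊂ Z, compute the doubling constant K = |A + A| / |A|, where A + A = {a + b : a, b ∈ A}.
K = |A + A| / |A| = 19/6

Enumerate A + A = {a + b : a, b ∈ A}. With |A| = 6, there are |A|^2 = 36 ordered sum pairs; collecting distinct values, A + A = {-26, -20, -14, -2, -1, 3, 4, 5, 9, 10, 22, 23, 24, 27, 28, 29, 32, 33, 34}, so |A + A| = 19. Thus K = 19/6. For comparison, the minimum possible |A + A| over all 6-element sets is 2·6 − 1 = 11 (so min K = 11/6), attained only by arithmetic progressions.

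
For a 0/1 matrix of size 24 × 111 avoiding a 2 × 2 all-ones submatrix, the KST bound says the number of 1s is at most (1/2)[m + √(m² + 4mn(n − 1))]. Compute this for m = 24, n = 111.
z(24, 111; 2, 2) ≤ (1/2)[24 + √(24² + 4·24·111·110)] = (1/2)[24 + √1172736] = 553.4647

Kővári–Sós–Turán: let r_1, ..., r_24 be the row sums and z = Σ r_i the total number of 1s. Each pair of columns can share at most one row with both entries 1 (else a 2×2 all-ones block appears), so Σ_i C(r_i, 2) ≤ C(111, 2) = 6105. By convexity Σ_i C(r_i, 2) ≥ 24·C(z/24, 2) = z(z − 24)/(2·24), giving z² − 24z − 24·111·110 ≤ 0 and hence z ≤ (1/2)[24 + √(576 + 4·293040)] = (1/2)[24 + √1172736] ≈ (1/2)(24 + 1082.9294) = 553.4647.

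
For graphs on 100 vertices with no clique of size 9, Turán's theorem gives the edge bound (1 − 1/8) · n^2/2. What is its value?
Turán density bound = (7/8) · 100^2/2 = 4375

Turán's theorem: ex(n, K_{r+1}) is achieved by the complete r-partite Turán graph T(n, r) with parts as balanced as possible, and is at most (1 − 1/r) · n^2/2. For r = 8, n = 100: the density bound is (7/8) · 10000/2 = 4375. The integer-valued extremum is e(T(100, 8)) = 4374, which is strictly less than the density bound 4375 since 8 ∤ 100 (the parts of T(100, 8) cannot all be equal).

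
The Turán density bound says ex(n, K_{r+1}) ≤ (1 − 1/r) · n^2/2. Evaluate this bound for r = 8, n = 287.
Turán density bound = (7/8) · 287^2/2 = 576583/16 ≈ 36036.4375

Turán's theorem: ex(n, K_{r+1}) is achieved by the complete r-partite Turán graph T(n, r) with parts as balanced as possible, and is at most (1 − 1/r) · n^2/2. For r = 8, n = 287: the density bound is (7/8) · 82369/2 = 576583/16 ≈ 36036.4375. The integer-valued extremum is e(T(287, 8)) = 36036, which is strictly less than the density bound 576583/16 since 8 ∤ 287 (the parts of T(287, 8) cannot all be equal).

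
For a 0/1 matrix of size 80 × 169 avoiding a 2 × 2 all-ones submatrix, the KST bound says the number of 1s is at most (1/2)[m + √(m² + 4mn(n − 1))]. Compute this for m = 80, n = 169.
z(80, 169; 2, 2) ≤ (1/2)[80 + √(80² + 4·80·169·168)] = (1/2)[80 + √9091840] = 1547.6339

Kővári–Sós–Turán: let r_1, ..., r_80 be the row sums and z = Σ r_i the total number of 1s. Each pair of columns can share at most one row with both entries 1 (else a 2×2 all-ones block appears), so Σ_i C(r_i, 2) ≤ C(169, 2) = 14196. By convexity Σ_i C(r_i, 2) ≥ 80·C(z/80, 2) = z(z − 80)/(2·80), giving z² − 80z − 80·169·168 ≤ 0 and hence z ≤ (1/2)[80 + √(6400 + 4·2271360)] = (1/2)[80 + √9091840] ≈ (1/2)(80 + 3015.2678) = 1547.6339.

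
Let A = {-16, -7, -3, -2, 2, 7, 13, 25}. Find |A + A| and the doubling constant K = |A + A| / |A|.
K = |A + A| / |A| = 30/8 = 15/4

Enumerate A + A = {a + b : a, b ∈ A}. With |A| = 8, there are |A|^2 = 64 ordered sum pairs; collecting distinct values, A + A = {-32, -23, -19, -18, -14, -10, -9, -6, -5, -4, -3, -1, 0, 4, 5, 6, 9, 10, 11, 14, 15, 18, 20, 22, 23, 26, 27, 32, 38, 50}, so |A + A| = 30. Thus K = 30/8 = 15/4. For comparison, the minimum possible |A + A| over all 8-element sets is 2·8 − 1 = 15 (so min K = 15/8), attained only by arithmetic progressions.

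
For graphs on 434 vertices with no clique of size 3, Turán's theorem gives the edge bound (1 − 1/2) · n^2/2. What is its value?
Turán density bound = (1/2) · 434^2/2 = 47089

Turán's theorem: ex(n, K_{r+1}) is achieved by the complete r-partite Turán graph T(n, r) with parts as balanced as possible, and is at most (1 − 1/r) · n^2/2. For r = 2, n = 434: the density bound is (1/2) · 188356/2 = 47089. Since 2 ∣ 434, the Turán graph T(434, 2) has parts of equal size 217, and its edge count e(T(434, 2)) = 47089 attains the density bound exactly.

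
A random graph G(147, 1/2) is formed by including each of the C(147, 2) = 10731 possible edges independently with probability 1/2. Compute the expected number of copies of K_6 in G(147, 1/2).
E[# K_6] = C(147, 6) · (1/2)^C(6, 2) = 12638413788 / 2^15 = 3159603447/8192 ≈ 385693.780151

For each 6-subset S of vertices (there are C(147, 6) = 12638413788 such S), let X_S = 1 if S induces a K_6 (all C(6, 2) = 15 edges present). Then P(X_S = 1) = (1/2)^15 = 1/32768. By linearity of expectation, E[# K_6] = C(147, 6) · (1/2)^15 = 12638413788 / 32768 = 3159603447/8192 ≈ 385693.780151.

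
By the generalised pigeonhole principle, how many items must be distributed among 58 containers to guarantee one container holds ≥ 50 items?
n = (50 − 1)·58 + 1 = 2843

By the generalised pigeonhole principle, to guarantee some box contains ≥ r objects we need more than (r − 1) · k objects total. Threshold: n = (r − 1) · k + 1. With r = 50 and k = 58: n = 49 · 58 + 1 = 2842 + 1 = 2843. For n = 2842 = 49 · 58, we can put exactly 49 objects in every box, avoiding 50 in any single one — so 2843 is tight.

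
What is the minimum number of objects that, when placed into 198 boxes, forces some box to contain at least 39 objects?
n = (39 − 1)·198 + 1 = 7525

By the generalised pigeonhole principle, to guarantee some box contains ≥ r objects we need more than (r − 1) · k objects total. Threshold: n = (r − 1) · k + 1. With r = 39 and k = 198: n = 38 · 198 + 1 = 7524 + 1 = 7525. For n = 7524 = 38 · 198, we can put exactly 38 objects in every box, avoiding 39 in any single one — so 7525 is tight.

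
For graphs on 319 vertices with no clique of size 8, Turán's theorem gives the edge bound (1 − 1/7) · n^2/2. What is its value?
Turán density bound = (6/7) · 319^2/2 = 305283/7 ≈ 43611.8571

Turán's theorem: ex(n, K_{r+1}) is achieved by the complete r-partite Turán graph T(n, r) with parts as balanced as possible, and is at most (1 − 1/r) · n^2/2. For r = 7, n = 319: the density bound is (6/7) · 101761/2 = 305283/7 ≈ 43611.8571. The integer-valued extremum is e(T(319, 7)) = 43611, which is strictly less than the density bound 305283/7 since 7 ∤ 319 (the parts of T(319, 7) cannot all be equal).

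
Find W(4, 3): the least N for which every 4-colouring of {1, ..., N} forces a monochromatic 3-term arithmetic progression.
W(4, 3) = 76

This is a classical value, W(4, 3) = 76, established by combining an explicit 4-colouring of {1, ..., 75} with no monochromatic 3-AP (giving the lower bound W(4, 3) > 75) and a finite case analysis / exhaustive computer search showing every 4-colouring of {1, ..., 76} has such an AP.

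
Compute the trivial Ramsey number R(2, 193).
R(2, 193) = 193

R(2, k) = k for all k ≥ 2: in a 2-colouring of K_k, either some edge is red (a red K_2) or all edges are blue (a blue K_k). And K_{192} coloured all-blue has no blue K_193, so R(2, 193) > 192. Hence R(2, 193) = 193.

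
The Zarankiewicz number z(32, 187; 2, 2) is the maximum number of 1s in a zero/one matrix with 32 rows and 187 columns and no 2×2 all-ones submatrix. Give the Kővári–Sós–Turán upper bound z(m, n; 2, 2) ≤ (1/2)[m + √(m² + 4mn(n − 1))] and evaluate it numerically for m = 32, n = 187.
z(32, 187; 2, 2) ≤ (1/2)[32 + √(32² + 4·32·187·186)] = (1/2)[32 + √4453120] = 1071.1208

Kővári–Sós–Turán: let r_1, ..., r_32 be the row sums and z = Σ r_i the total number of 1s. Each pair of columns can share at most one row with both entries 1 (else a 2×2 all-ones block appears), so Σ_i C(r_i, 2) ≤ C(187, 2) = 17391. By convexity Σ_i C(r_i, 2) ≥ 32·C(z/32, 2) = z(z − 32)/(2·32), giving z² − 32z − 32·187·186 ≤ 0 and hence z ≤ (1/2)[32 + √(1024 + 4·1113024)] = (1/2)[32 + √4453120] ≈ (1/2)(32 + 2110.2417) = 1071.1208.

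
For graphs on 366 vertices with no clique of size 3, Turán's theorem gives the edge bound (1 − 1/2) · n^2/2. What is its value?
Turán density bound = (1/2) · 366^2/2 = 33489

Turán's theorem: ex(n, K_{r+1}) is achieved by the complete r-partite Turán graph T(n, r) with parts as balanced as possible, and is at most (1 − 1/r) · n^2/2. For r = 2, n = 366: the density bound is (1/2) · 133956/2 = 33489. Since 2 ∣ 366, the Turán graph T(366, 2) has parts of equal size 183, and its edge count e(T(366, 2)) = 33489 attains the density bound exactly.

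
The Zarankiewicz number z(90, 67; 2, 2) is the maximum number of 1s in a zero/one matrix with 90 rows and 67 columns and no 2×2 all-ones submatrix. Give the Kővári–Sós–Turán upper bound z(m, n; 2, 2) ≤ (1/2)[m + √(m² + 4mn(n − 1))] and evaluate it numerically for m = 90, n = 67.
z(90, 67; 2, 2) ≤ (1/2)[90 + √(90² + 4·90·67·66)] = (1/2)[90 + √1600020] = 677.4595

Kővári–Sós–Turán: let r_1, ..., r_90 be the row sums and z = Σ r_i the total number of 1s. Each pair of columns can share at most one row with both entries 1 (else a 2×2 all-ones block appears), so Σ_i C(r_i, 2) ≤ C(67, 2) = 2211. By convexity Σ_i C(r_i, 2) ≥ 90·C(z/90, 2) = z(z − 90)/(2·90), giving z² − 90z − 90·67·66 ≤ 0 and hence z ≤ (1/2)[90 + √(8100 + 4·397980)] = (1/2)[90 + √1600020] ≈ (1/2)(90 + 1264.919) = 677.4595.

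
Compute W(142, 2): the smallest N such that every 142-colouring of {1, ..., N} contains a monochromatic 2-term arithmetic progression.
W(142, 2) = 142 + 1 = 143

A 2-term AP is any pair of integers, so a monochromatic 2-AP exists iff some colour is used at least twice. With 142 colours, the colouring i ↦ i on {1, ..., 142} uses each colour once, avoiding any monochromatic pair, so W(142, 2) > 142. For {1, ..., 143}, pigeonhole forces two integers of the same colour, which form a monochromatic 2-AP. Hence W(142, 2) = 143.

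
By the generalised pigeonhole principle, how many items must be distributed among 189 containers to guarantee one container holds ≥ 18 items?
n = (18 − 1)·189 + 1 = 3214

By the generalised pigeonhole principle, to guarantee some box contains ≥ r objects we need more than (r − 1) · k objects total. Threshold: n = (r − 1) · k + 1. With r = 18 and k = 189: n = 17 · 189 + 1 = 3213 + 1 = 3214. For n = 3213 = 17 · 189, we can put exactly 17 objects in every box, avoiding 18 in any single one — so 3214 is tight.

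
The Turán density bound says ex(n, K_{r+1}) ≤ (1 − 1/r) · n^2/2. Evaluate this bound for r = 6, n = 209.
Turán density bound = (5/6) · 209^2/2 = 218405/12 ≈ 18200.4167

Turán's theorem: ex(n, K_{r+1}) is achieved by the complete r-partite Turán graph T(n, r) with parts as balanced as possible, and is at most (1 − 1/r) · n^2/2. For r = 6, n = 209: the density bound is (5/6) · 43681/2 = 218405/12 ≈ 18200.4167. The integer-valued extremum is e(T(209, 6)) = 18200, which is strictly less than the density bound 218405/12 since 6 ∤ 209 (the parts of T(209, 6) cannot all be equal).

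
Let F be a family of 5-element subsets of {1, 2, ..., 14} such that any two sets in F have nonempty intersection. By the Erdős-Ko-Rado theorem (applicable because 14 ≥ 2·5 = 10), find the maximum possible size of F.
max |F| = C(13, 4) = 715

The Erdős-Ko-Rado theorem states: for n ≥ 2k, an intersecting family of k-subsets of an n-element set has size at most C(n − 1, k − 1), with equality for 'star' families {A ⊆ [n] : |A| = k, i ∈ A} (fix an element i). For n = 14, k = 5: C(13, 4) = 715.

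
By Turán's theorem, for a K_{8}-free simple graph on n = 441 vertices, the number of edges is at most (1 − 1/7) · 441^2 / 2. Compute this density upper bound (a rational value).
Turán density bound = (6/7) · 441^2/2 = 83349

Turán's theorem: ex(n, K_{r+1}) is achieved by the complete r-partite Turán graph T(n, r) with parts as balanced as possible, and is at most (1 − 1/r) · n^2/2. For r = 7, n = 441: the density bound is (6/7) · 194481/2 = 83349. Since 7 ∣ 441, the Turán graph T(441, 7) has parts of equal size 63, and its edge count e(T(441, 7)) = 83349 attains the density bound exactly.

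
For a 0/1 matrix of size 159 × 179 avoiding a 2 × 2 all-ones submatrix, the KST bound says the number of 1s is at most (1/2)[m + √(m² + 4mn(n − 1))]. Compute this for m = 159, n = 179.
z(159, 179; 2, 2) ≤ (1/2)[159 + √(159² + 4·159·179·178)] = (1/2)[159 + √20289513] = 2331.6941

Kővári–Sós–Turán: let r_1, ..., r_159 be the row sums and z = Σ r_i the total number of 1s. Each pair of columns can share at most one row with both entries 1 (else a 2×2 all-ones block appears), so Σ_i C(r_i, 2) ≤ C(179, 2) = 15931. By convexity Σ_i C(r_i, 2) ≥ 159·C(z/159, 2) = z(z − 159)/(2·159), giving z² − 159z − 159·179·178 ≤ 0 and hence z ≤ (1/2)[159 + √(25281 + 4·5066058)] = (1/2)[159 + √20289513] ≈ (1/2)(159 + 4504.3882) = 2331.6941.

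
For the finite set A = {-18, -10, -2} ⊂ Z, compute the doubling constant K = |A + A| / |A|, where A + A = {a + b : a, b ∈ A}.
K = |A + A| / |A| = 5/3

Enumerate A + A = {a + b : a, b ∈ A}. With |A| = 3, there are |A|^2 = 9 ordered sum pairs; collecting distinct values, A + A = {-36, -28, -20, -12, -4}, so |A + A| = 5. Thus K = 5/3. Here |A + A| = 2|A| − 1 = 5, the minimum possible — so K = 5/3 is minimal, which holds iff A is an arithmetic progression.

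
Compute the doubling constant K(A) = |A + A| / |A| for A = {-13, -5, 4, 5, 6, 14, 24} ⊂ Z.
K = |A + A| / |A| = 22/7

Enumerate A + A = {a + b : a, b ∈ A}. With |A| = 7, there are |A|^2 = 49 ordered sum pairs; collecting distinct values, A + A = {-26, -18, -10, -9, -8, -7, -1, 0, 1, 8, 9, 10, 11, 12, 18, 19, 20, 28, 29, 30, 38, 48}, so |A + A| = 22. Thus K = 22/7. For comparison, the minimum possible |A + A| over all 7-element sets is 2·7 − 1 = 13 (so min K = 13/7), attained only by arithmetic progressions.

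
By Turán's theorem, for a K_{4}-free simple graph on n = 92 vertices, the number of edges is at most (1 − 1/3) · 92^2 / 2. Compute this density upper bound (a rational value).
Turán density bound = (2/3) · 92^2/2 = 8464/3 ≈ 2821.3333

Turán's theorem: ex(n, K_{r+1}) is achieved by the complete r-partite Turán graph T(n, r) with parts as balanced as possible, and is at most (1 − 1/r) · n^2/2. For r = 3, n = 92: the density bound is (2/3) · 8464/2 = 8464/3 ≈ 2821.3333. The integer-valued extremum is e(T(92, 3)) = 2821, which is strictly less than the density bound 8464/3 since 3 ∤ 92 (the parts of T(92, 3) cannot all be equal).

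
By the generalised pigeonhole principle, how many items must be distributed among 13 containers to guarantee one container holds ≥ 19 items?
n = (19 − 1)·13 + 1 = 235

By the generalised pigeonhole principle, to guarantee some box contains ≥ r objects we need more than (r − 1) · k objects total. Threshold: n = (r − 1) · k + 1. With r = 19 and k = 13: n = 18 · 13 + 1 = 234 + 1 = 235. For n = 234 = 18 · 13, we can put exactly 18 objects in every box, avoiding 19 in any single one — so 235 is tight.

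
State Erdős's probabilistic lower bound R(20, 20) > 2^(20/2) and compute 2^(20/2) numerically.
2^(20/2) = 1024; so R(20, 20) > 1024

Colour each edge of K_n uniformly at random with red/blue. The expected number of monochromatic K_20 is C(n, 20) · 2 · 2^(−C(20,2)). If C(n, 20) · 2^(1 − C(20,2)) < 1, then with positive probability no monochromatic K_20 exists, so R(20, 20) > n. The standard estimate C(n, 20) ≤ n^20/20! shows this inequality holds whenever n ≤ 2^(20/2) (since 20! · 2^(C(20,2) − 1) > 2^(20^2/2) ≥ n^20). Hence R(20, 20) > 2^(20/2) = 1024.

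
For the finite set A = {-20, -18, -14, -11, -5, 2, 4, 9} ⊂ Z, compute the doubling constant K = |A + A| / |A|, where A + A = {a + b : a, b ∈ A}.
K = |A + A| / |A| = 30/8 = 15/4

Enumerate A + A = {a + b : a, b ∈ A}. With |A| = 8, there are |A|^2 = 64 ordered sum pairs; collecting distinct values, A + A = {-40, -38, -36, -34, -32, -31, -29, -28, -25, -23, -22, -19, -18, -16, -14, -12, -11, -10, -9, -7, -5, -3, -2, -1, 4, 6, 8, 11, 13, 18}, so |A + A| = 30. Thus K = 30/8 = 15/4. For comparison, the minimum possible |A + A| over all 8-element sets is 2·8 − 1 = 15 (so min K = 15/8), attained only by arithmetic progressions.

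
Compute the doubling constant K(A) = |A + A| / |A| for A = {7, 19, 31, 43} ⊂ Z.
K = |A + A| / |A| = 7/4

Enumerate A + A = {a + b : a, b ∈ A}. With |A| = 4, there are |A|^2 = 16 ordered sum pairs; collecting distinct values, A + A = {14, 26, 38, 50, 62, 74, 86}, so |A + A| = 7. Thus K = 7/4. Here |A + A| = 2|A| − 1 = 7, the minimum possible — so K = 7/4 is minimal, which holds iff A is an arithmetic progression.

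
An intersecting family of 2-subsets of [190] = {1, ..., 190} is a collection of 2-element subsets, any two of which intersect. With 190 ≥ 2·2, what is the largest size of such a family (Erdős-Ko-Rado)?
max |F| = C(189, 1) = 189

The Erdős-Ko-Rado theorem states: for n ≥ 2k, an intersecting family of k-subsets of an n-element set has size at most C(n − 1, k − 1), with equality for 'star' families {A ⊆ [n] : |A| = k, i ∈ A} (fix an element i). For n = 190, k = 2: C(189, 1) = 189.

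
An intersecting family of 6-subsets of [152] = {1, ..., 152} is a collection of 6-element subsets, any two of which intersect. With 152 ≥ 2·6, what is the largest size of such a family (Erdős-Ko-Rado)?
max |F| = C(151, 5) = 611860305

The Erdős-Ko-Rado theorem states: for n ≥ 2k, an intersecting family of k-subsets of an n-element set has size at most C(n − 1, k − 1), with equality for 'star' families {A ⊆ [n] : |A| = k, i ∈ A} (fix an element i). For n = 152, k = 6: C(151, 5) = 611860305.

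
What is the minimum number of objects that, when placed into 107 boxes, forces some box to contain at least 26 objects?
n = (26 − 1)·107 + 1 = 2676

By the generalised pigeonhole principle, to guarantee some box contains ≥ r objects we need more than (r − 1) · k objects total. Threshold: n = (r − 1) · k + 1. With r = 26 and k = 107: n = 25 · 107 + 1 = 2675 + 1 = 2676. For n = 2675 = 25 · 107, we can put exactly 25 objects in every box, avoiding 26 in any single one — so 2676 is tight.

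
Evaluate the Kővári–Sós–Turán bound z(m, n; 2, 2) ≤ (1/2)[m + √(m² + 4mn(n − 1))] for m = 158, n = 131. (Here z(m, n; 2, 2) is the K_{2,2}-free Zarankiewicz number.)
z(158, 131; 2, 2) ≤ (1/2)[158 + √(158² + 4·158·131·130)] = (1/2)[158 + √10787924] = 1721.2488

Kővári–Sós–Turán: let r_1, ..., r_158 be the row sums and z = Σ r_i the total number of 1s. Each pair of columns can share at most one row with both entries 1 (else a 2×2 all-ones block appears), so Σ_i C(r_i, 2) ≤ C(131, 2) = 8515. By convexity Σ_i C(r_i, 2) ≥ 158·C(z/158, 2) = z(z − 158)/(2·158), giving z² − 158z − 158·131·130 ≤ 0 and hence z ≤ (1/2)[158 + √(24964 + 4·2690740)] = (1/2)[158 + √10787924] ≈ (1/2)(158 + 3284.4975) = 1721.2488.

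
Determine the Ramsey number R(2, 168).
R(2, 168) = 168

R(2, k) = k for all k ≥ 2: in a 2-colouring of K_k, either some edge is red (a red K_2) or all edges are blue (a blue K_k). And K_{167} coloured all-blue has no blue K_168, so R(2, 168) > 167. Hence R(2, 168) = 168.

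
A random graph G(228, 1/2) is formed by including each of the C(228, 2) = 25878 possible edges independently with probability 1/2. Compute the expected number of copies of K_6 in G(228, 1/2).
E[# K_6] = C(228, 6) · (1/2)^C(6, 2) = 182587922160 / 2^15 = 11411745135/2048 ≈ 5572141.179199

For each 6-subset S of vertices (there are C(228, 6) = 182587922160 such S), let X_S = 1 if S induces a K_6 (all C(6, 2) = 15 edges present). Then P(X_S = 1) = (1/2)^15 = 1/32768. By linearity of expectation, E[# K_6] = C(228, 6) · (1/2)^15 = 182587922160 / 32768 = 11411745135/2048 ≈ 5572141.179199.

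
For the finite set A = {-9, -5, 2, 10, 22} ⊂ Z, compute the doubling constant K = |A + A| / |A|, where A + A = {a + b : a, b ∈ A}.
K = |A + A| / |A| = 15/5 = 3

Enumerate A + A = {a + b : a, b ∈ A}. With |A| = 5, there are |A|^2 = 25 ordered sum pairs; collecting distinct values, A + A = {-18, -14, -10, -7, -3, 1, 4, 5, 12, 13, 17, 20, 24, 32, 44}, so |A + A| = 15. Thus K = 15/5 = 3. For comparison, the minimum possible |A + A| over all 5-element sets is 2·5 − 1 = 9 (so min K = 9/5), attained only by arithmetic progressions.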